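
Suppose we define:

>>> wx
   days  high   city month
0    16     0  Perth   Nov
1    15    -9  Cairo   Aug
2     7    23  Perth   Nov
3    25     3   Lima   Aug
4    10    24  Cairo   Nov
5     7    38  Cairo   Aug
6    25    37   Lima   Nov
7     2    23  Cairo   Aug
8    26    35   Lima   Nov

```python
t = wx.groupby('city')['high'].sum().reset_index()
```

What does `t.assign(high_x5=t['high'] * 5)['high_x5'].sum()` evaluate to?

870

group by city, sum of high:
city
Cairo    76
Lima     75
Perth    23
Name: high, dtype: int64
reset_index():
    city  high
0  Cairo    76
1   Lima    75
2  Perth    23
add column high_x5 = t['high'] * 5:
    city  high  high_x5
0  Cairo    76      380
1   Lima    75      375
2  Perth    23      115
Reading off the sum of column 'high_x5', we get 870.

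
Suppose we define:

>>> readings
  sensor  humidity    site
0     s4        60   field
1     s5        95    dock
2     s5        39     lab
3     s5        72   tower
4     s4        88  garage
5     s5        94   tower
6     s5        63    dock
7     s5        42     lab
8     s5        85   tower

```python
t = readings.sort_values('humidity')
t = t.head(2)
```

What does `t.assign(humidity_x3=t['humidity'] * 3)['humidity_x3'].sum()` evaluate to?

sort by humidity:
  sensor  humidity    site
2     s5        39     lab
7     s5        42     lab
0     s4        60   field
6     s5        63    dock
3     s5        72   tower
8     s5        85   tower
4     s4        88  garage
5     s5        94   tower
1     s5        95    dock
take first 2 rows:
  sensor  humidity site
2     s5        39  lab
7     s5        42  lab
add column humidity_x3 = t['humidity'] * 3:
  sensor  humidity site  humidity_x3
2     s5        39  lab          117
7     s5        42  lab          126

243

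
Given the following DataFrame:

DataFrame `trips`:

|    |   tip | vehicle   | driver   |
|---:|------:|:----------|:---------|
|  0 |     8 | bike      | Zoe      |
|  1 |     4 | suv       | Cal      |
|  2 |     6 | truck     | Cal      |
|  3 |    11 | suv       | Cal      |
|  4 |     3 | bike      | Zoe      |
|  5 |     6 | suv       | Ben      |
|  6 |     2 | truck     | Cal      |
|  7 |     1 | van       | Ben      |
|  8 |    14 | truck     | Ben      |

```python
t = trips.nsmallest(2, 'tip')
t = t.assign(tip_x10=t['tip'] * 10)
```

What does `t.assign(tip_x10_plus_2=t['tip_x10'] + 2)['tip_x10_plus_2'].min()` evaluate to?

12

take 2 rows with smallest tip:
   tip vehicle driver
7    1     van    Ben
6    2   truck    Cal
add column tip_x10 = t['tip'] * 10:
   tip vehicle driver  tip_x10
7    1     van    Ben       10
6    2   truck    Cal       20
add column tip_x10_plus_2 = t['tip_x10'] + 2:
   tip vehicle driver  tip_x10  tip_x10_plus_2
7    1     van    Ben       10              12
6    2   truck    Cal       20              22
min of column 'tip_x10_plus_2' → 12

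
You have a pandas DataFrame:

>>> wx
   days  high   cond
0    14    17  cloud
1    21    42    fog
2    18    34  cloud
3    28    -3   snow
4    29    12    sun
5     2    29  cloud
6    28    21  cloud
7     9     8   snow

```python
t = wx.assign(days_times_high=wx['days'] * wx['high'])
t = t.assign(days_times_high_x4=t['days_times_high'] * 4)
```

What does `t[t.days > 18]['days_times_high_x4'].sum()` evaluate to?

6936

add column days_times_high = wx['days'] * wx['high']:
   days  high   cond  days_times_high
0    14    17  cloud              238
1    21    42    fog              882
2    18    34  cloud              612
3    28    -3   snow              -84
4    29    12    sun              348
5     2    29  cloud               58
6    28    21  cloud              588
7     9     8   snow               72
add column days_times_high_x4 = t['days_times_high'] * 4:
   days  high   cond  days_times_high  days_times_high_x4
0    14    17  cloud              238                 952
1    21    42    fog              882                3528
2    18    34  cloud              612                2448
3    28    -3   snow              -84                -336
4    29    12    sun              348                1392
5     2    29  cloud               58                 232
6    28    21  cloud              588                2352
7     9     8   snow               72                 288
filter rows where days > 18:
   days  high   cond  days_times_high  days_times_high_x4
1    21    42    fog              882                3528
3    28    -3   snow              -84                -336
4    29    12    sun              348                1392
6    28    21  cloud              588                2352
So sum() = 6936.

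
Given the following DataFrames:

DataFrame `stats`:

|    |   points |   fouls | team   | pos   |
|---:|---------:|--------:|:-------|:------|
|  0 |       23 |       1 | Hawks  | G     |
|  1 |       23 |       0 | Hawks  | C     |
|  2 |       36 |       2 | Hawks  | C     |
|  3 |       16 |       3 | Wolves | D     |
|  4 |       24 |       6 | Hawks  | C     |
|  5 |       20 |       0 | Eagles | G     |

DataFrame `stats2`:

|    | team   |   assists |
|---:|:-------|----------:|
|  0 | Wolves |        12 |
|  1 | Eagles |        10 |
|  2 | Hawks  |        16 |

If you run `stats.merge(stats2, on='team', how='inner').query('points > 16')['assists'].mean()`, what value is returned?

14.8

merge on 'team' (how='inner') → 6 rows:
   points  fouls    team pos  assists
0      23      1   Hawks   G       16
1      23      0   Hawks   C       16
2      36      2   Hawks   C       16
3      16      3  Wolves   D       12
4      24      6   Hawks   C       16
5      20      0  Eagles   G       10
filter rows where points > 16:
   points  fouls    team pos  assists
0      23      1   Hawks   G       16
1      23      0   Hawks   C       16
2      36      2   Hawks   C       16
4      24      6   Hawks   C       16
5      20      0  Eagles   G       10
mean of column 'assists' → 14.8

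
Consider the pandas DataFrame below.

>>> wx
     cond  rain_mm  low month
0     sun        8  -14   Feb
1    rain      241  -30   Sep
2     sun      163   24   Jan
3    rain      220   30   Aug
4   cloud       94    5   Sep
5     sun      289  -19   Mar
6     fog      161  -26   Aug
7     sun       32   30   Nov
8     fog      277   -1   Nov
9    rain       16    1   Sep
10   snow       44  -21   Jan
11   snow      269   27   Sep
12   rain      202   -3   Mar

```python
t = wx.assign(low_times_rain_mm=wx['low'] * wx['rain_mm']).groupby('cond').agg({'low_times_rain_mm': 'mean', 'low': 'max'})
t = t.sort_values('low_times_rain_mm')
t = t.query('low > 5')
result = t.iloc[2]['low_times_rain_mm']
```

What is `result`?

3169.5

add column low_times_rain_mm = wx['low'] * wx['rain_mm']:
     cond  rain_mm  low month  low_times_rain_mm
0     sun        8  -14   Feb               -112
1    rain      241  -30   Sep              -7230
2     sun      163   24   Jan               3912
3    rain      220   30   Aug               6600
4   cloud       94    5   Sep                470
5     sun      289  -19   Mar              -5491
6     fog      161  -26   Aug              -4186
7     sun       32   30   Nov                960
8     fog      277   -1   Nov               -277
9    rain       16    1   Sep                 16
10   snow       44  -21   Jan               -924
11   snow      269   27   Sep               7263
12   rain      202   -3   Mar               -606
group by cond: mean(low_times_rain_mm), max(low):
       low_times_rain_mm  low
cond                         
cloud             470.00    5
fog             -2231.50   -1
rain             -305.00   30
snow             3169.50   27
sun              -182.75   30
sort by low_times_rain_mm:
       low_times_rain_mm  low
cond                         
fog             -2231.50   -1
rain             -305.00   30
sun              -182.75   30
cloud             470.00    5
snow             3169.50   27
filter rows where low > 5:
      low_times_rain_mm  low
cond                        
rain            -305.00   30
sun             -182.75   30
snow            3169.50   27
Hence 3169.5.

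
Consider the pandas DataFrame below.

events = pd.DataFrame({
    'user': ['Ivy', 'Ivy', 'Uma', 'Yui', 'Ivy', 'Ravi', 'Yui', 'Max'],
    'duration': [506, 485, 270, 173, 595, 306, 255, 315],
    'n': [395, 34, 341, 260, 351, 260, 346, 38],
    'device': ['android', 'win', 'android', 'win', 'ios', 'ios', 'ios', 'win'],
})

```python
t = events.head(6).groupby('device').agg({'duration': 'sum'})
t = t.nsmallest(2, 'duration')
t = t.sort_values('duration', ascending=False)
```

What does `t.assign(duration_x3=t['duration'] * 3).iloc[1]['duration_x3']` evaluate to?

1974

take first 6 rows:
   user  duration    n   device
0   Ivy       506  395  android
1   Ivy       485   34      win
2   Uma       270  341  android
3   Yui       173  260      win
4   Ivy       595  351      ios
5  Ravi       306  260      ios
group by device, sum of duration:
         duration
device           
android       776
ios           901
win           658
take 2 rows with smallest duration:
         duration
device           
win           658
android       776
sort by duration descending:
         duration
device           
android       776
win           658
add column duration_x3 = t['duration'] * 3:
         duration  duration_x3
device                        
android       776         2328
win           658         1974
Reading off the value at position 1, column 'duration_x3', we get 1974.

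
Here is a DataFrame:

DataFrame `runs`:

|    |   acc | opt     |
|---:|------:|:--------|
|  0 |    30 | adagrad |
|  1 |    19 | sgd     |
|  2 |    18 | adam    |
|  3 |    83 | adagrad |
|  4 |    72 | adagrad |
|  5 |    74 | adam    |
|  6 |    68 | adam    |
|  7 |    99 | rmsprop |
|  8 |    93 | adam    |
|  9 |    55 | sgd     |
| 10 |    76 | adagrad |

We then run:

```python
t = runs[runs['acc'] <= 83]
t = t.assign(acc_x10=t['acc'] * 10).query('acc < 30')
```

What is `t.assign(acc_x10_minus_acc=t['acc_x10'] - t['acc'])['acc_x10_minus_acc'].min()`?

filter rows where acc <= 83:
    acc      opt
0    30  adagrad
1    19      sgd
2    18     adam
3    83  adagrad
4    72  adagrad
5    74     adam
6    68     adam
9    55      sgd
10   76  adagrad
add column acc_x10 = t['acc'] * 10:
    acc      opt  acc_x10
0    30  adagrad      300
1    19      sgd      190
2    18     adam      180
3    83  adagrad      830
4    72  adagrad      720
5    74     adam      740
6    68     adam      680
9    55      sgd      550
10   76  adagrad      760
filter rows where acc < 30:
   acc   opt  acc_x10
1   19   sgd      190
2   18  adam      180
add column acc_x10_minus_acc = t['acc_x10'] - t['acc']:
   acc   opt  acc_x10  acc_x10_minus_acc
1   19   sgd      190                171
2   18  adam      180                162

162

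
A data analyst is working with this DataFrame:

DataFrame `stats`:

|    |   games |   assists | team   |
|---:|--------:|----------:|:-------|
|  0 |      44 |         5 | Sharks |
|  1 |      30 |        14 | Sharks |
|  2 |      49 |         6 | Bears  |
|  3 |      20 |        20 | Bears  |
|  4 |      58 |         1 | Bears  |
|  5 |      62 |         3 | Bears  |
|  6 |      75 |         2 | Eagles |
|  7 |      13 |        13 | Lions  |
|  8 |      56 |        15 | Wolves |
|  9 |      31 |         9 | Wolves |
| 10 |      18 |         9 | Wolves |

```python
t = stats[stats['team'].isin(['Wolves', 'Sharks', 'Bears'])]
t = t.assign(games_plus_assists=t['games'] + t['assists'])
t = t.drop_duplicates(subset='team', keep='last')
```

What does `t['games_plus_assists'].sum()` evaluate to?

filter rows where team in ['Wolves', 'Sharks', 'Bears']:
    games  assists    team
0      44        5  Sharks
1      30       14  Sharks
2      49        6   Bears
3      20       20   Bears
4      58        1   Bears
5      62        3   Bears
8      56       15  Wolves
9      31        9  Wolves
10     18        9  Wolves
add column games_plus_assists = t['games'] + t['assists']:
    games  assists    team  games_plus_assists
0      44        5  Sharks                  49
1      30       14  Sharks                  44
2      49        6   Bears                  55
3      20       20   Bears                  40
4      58        1   Bears                  59
5      62        3   Bears                  65
8      56       15  Wolves                  71
9      31        9  Wolves                  40
10     18        9  Wolves                  27
drop duplicate team (keep=last):
    games  assists    team  games_plus_assists
1      30       14  Sharks                  44
5      62        3   Bears                  65
10     18        9  Wolves                  27
Hence 136.

136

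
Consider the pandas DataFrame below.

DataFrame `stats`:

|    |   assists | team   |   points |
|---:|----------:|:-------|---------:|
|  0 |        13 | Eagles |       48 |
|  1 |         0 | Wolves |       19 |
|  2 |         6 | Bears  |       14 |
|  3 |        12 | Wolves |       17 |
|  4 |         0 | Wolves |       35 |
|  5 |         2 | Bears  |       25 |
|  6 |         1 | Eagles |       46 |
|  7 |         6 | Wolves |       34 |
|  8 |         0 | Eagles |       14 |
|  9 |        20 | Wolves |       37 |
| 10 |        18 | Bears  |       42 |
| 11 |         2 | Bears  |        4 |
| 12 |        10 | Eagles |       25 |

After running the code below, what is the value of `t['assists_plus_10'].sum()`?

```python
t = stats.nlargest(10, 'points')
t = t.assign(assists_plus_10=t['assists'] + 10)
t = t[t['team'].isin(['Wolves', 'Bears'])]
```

128

take 10 rows with largest points:
    assists    team  points
0        13  Eagles      48
6         1  Eagles      46
10       18   Bears      42
9        20  Wolves      37
4         0  Wolves      35
7         6  Wolves      34
5         2   Bears      25
12       10  Eagles      25
1         0  Wolves      19
3        12  Wolves      17
add column assists_plus_10 = t['assists'] + 10:
    assists    team  points  assists_plus_10
0        13  Eagles      48               23
6         1  Eagles      46               11
10       18   Bears      42               28
9        20  Wolves      37               30
4         0  Wolves      35               10
7         6  Wolves      34               16
5         2   Bears      25               12
12       10  Eagles      25               20
1         0  Wolves      19               10
3        12  Wolves      17               22
filter rows where team in ['Wolves', 'Bears']:
    assists    team  points  assists_plus_10
10       18   Bears      42               28
9        20  Wolves      37               30
4         0  Wolves      35               10
7         6  Wolves      34               16
5         2   Bears      25               12
1         0  Wolves      19               10
3        12  Wolves      17               22
Reading off the sum of column 'assists_plus_10', we get 128.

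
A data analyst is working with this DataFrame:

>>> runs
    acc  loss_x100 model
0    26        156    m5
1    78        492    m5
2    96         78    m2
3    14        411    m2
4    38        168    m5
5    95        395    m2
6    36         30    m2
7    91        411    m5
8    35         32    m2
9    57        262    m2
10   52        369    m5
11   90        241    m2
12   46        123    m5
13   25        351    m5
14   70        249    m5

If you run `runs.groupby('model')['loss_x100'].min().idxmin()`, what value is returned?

group by model, min of loss_x100:
model
m2     30
m5    123
Name: loss_x100, dtype: int64

m2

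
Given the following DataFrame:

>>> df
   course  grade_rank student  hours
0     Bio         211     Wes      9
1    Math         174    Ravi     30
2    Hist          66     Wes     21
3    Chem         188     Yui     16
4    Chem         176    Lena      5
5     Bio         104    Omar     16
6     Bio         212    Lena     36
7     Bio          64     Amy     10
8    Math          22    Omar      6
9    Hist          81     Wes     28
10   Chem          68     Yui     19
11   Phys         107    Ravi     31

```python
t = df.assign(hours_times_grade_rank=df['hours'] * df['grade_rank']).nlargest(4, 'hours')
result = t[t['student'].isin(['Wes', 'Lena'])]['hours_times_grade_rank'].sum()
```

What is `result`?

9900

add column hours_times_grade_rank = df['hours'] * df['grade_rank']:
   course  grade_rank student  hours  hours_times_grade_rank
0     Bio         211     Wes      9                    1899
1    Math         174    Ravi     30                    5220
2    Hist          66     Wes     21                    1386
3    Chem         188     Yui     16                    3008
4    Chem         176    Lena      5                     880
5     Bio         104    Omar     16                    1664
6     Bio         212    Lena     36                    7632
7     Bio          64     Amy     10                     640
8    Math          22    Omar      6                     132
9    Hist          81     Wes     28                    2268
10   Chem          68     Yui     19                    1292
11   Phys         107    Ravi     31                    3317
take 4 rows with largest hours:
   course  grade_rank student  hours  hours_times_grade_rank
6     Bio         212    Lena     36                    7632
11   Phys         107    Ravi     31                    3317
1    Math         174    Ravi     30                    5220
9    Hist          81     Wes     28                    2268
filter rows where student in ['Wes', 'Lena']:
  course  grade_rank student  hours  hours_times_grade_rank
6    Bio         212    Lena     36                    7632
9   Hist          81     Wes     28                    2268
Taking the sum of column 'hours_times_grade_rank' gives 9900.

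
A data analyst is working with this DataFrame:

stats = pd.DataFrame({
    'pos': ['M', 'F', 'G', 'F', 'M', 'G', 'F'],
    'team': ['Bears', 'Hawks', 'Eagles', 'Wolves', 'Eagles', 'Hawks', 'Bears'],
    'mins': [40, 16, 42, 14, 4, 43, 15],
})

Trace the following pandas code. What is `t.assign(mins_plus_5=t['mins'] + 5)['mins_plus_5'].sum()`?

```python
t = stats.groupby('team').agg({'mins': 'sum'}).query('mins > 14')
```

175

group by team, sum of mins:
        mins
team        
Bears     55
Eagles    46
Hawks     59
Wolves    14
filter rows where mins > 14:
        mins
team        
Bears     55
Eagles    46
Hawks     59
add column mins_plus_5 = t['mins'] + 5:
        mins  mins_plus_5
team                     
Bears     55           60
Eagles    46           51
Hawks     59           64
Reading off the sum of column 'mins_plus_5', we get 175.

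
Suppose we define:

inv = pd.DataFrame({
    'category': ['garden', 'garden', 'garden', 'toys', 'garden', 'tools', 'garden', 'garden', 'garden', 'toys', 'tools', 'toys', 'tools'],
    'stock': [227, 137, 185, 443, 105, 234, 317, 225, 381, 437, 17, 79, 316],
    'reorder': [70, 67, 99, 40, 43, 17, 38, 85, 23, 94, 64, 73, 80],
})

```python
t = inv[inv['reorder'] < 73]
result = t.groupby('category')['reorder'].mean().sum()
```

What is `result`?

filter rows where reorder < 73:
   category  stock  reorder
0    garden    227       70
1    garden    137       67
3      toys    443       40
4    garden    105       43
5     tools    234       17
6    garden    317       38
8    garden    381       23
10    tools     17       64
group by category, mean of reorder:
category
garden    48.2
tools     40.5
toys      40.0
Name: reorder, dtype: float64
sum of the resulting series → 128.7

128.7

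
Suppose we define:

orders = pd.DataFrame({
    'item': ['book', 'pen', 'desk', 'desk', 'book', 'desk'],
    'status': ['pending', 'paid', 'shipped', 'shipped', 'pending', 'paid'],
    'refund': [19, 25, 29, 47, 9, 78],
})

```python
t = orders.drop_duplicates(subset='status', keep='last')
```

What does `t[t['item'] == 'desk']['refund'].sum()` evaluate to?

125

drop duplicate status (keep=last):
   item   status  refund
3  desk  shipped      47
4  book  pending       9
5  desk     paid      78
filter rows where item == 'desk':
   item   status  refund
3  desk  shipped      47
5  desk     paid      78
Taking the sum of column 'refund' gives 125.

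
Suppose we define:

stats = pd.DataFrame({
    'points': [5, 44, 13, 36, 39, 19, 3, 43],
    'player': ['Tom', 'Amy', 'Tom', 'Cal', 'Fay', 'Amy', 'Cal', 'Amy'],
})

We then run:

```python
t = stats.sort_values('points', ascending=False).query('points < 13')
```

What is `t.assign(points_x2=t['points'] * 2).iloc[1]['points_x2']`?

6

sort by points descending:
   points player
1      44    Amy
7      43    Amy
4      39    Fay
3      36    Cal
5      19    Amy
2      13    Tom
0       5    Tom
6       3    Cal
filter rows where points < 13:
   points player
0       5    Tom
6       3    Cal
add column points_x2 = t['points'] * 2:
   points player  points_x2
0       5    Tom         10
6       3    Cal          6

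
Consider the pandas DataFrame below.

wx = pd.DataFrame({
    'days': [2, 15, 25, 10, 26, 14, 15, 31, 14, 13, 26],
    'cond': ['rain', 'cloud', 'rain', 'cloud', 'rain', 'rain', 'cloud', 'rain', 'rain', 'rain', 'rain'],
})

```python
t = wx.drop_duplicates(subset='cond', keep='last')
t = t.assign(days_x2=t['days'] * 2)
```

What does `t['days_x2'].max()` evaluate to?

52

drop duplicate cond (keep=last):
    days   cond
6     15  cloud
10    26   rain
add column days_x2 = t['days'] * 2:
    days   cond  days_x2
6     15  cloud       30
10    26   rain       52
max of column 'days_x2' → 52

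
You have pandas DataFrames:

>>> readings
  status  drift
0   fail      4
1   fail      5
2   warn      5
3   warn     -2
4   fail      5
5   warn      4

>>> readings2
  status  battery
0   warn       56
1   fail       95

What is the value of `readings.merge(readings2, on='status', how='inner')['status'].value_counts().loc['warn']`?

3

merge on 'status' (how='inner') → 6 rows:
  status  drift  battery
0   fail      4       95
1   fail      5       95
2   warn      5       56
3   warn     -2       56
4   fail      5       95
5   warn      4       56
value_counts of status:
status
fail    3
warn    3
Name: count, dtype: int64
Finally, value at index 'warn' = 3.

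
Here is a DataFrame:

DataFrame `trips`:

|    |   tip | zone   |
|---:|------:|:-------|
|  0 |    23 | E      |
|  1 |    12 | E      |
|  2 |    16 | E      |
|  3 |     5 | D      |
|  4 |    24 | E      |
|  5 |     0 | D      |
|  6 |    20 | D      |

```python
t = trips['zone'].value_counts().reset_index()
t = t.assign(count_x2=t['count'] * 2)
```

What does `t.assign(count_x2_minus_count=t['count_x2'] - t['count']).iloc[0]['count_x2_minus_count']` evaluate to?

value_counts of zone:
zone
E    4
D    3
Name: count, dtype: int64
reset_index():
  zone  count
0    E      4
1    D      3
add column count_x2 = t['count'] * 2:
  zone  count  count_x2
0    E      4         8
1    D      3         6
add column count_x2_minus_count = t['count_x2'] - t['count']:
  zone  count  count_x2  count_x2_minus_count
0    E      4         8                     4
1    D      3         6                     3

4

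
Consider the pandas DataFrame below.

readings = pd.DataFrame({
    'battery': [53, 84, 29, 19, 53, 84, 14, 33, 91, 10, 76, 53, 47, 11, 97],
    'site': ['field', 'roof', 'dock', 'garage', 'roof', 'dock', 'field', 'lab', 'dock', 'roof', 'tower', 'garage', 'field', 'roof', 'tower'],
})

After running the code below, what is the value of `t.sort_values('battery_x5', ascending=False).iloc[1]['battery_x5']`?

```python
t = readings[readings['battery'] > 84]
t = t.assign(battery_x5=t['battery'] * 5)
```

filter rows where battery > 84:
    battery   site
8        91   dock
14       97  tower
add column battery_x5 = t['battery'] * 5:
    battery   site  battery_x5
8        91   dock         455
14       97  tower         485
sort by battery_x5 descending:
    battery   site  battery_x5
14       97  tower         485
8        91   dock         455

455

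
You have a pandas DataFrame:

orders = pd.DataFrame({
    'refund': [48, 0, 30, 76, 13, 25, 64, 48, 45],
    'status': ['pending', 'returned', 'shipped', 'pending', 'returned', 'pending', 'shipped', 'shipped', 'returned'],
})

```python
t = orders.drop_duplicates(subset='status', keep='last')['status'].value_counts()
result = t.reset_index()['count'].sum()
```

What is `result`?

drop duplicate status (keep=last):
   refund    status
5      25   pending
7      48   shipped
8      45  returned
value_counts of status:
status
pending     1
shipped     1
returned    1
Name: count, dtype: int64
reset_index():
     status  count
0   pending      1
1   shipped      1
2  returned      1
The sum of column 'count' is 3.

3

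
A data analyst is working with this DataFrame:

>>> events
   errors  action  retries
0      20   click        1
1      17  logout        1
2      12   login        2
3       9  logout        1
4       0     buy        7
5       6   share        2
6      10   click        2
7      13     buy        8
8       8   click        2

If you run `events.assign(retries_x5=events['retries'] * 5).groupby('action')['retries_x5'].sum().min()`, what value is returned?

10

add column retries_x5 = events['retries'] * 5:
   errors  action  retries  retries_x5
0      20   click        1           5
1      17  logout        1           5
2      12   login        2          10
3       9  logout        1           5
4       0     buy        7          35
5       6   share        2          10
6      10   click        2          10
7      13     buy        8          40
8       8   click        2          10
group by action, sum of retries_x5:
action
buy       75
click     25
login     10
logout    10
share     10
Name: retries_x5, dtype: int64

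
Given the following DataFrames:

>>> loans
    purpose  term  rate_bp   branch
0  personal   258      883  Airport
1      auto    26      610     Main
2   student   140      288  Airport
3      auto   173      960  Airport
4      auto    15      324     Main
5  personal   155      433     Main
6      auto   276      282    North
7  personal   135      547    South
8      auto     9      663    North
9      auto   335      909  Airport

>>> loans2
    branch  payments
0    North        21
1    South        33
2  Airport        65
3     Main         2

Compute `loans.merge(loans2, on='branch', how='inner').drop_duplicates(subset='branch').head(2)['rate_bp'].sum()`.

1493

merge on 'branch' (how='inner') → 10 rows:
    purpose  term  rate_bp   branch  payments
0  personal   258      883  Airport        65
1      auto    26      610     Main         2
2   student   140      288  Airport        65
3      auto   173      960  Airport        65
4      auto    15      324     Main         2
5  personal   155      433     Main         2
6      auto   276      282    North        21
7  personal   135      547    South        33
8      auto     9      663    North        21
9      auto   335      909  Airport        65
drop duplicate branch (keep=first):
    purpose  term  rate_bp   branch  payments
0  personal   258      883  Airport        65
1      auto    26      610     Main         2
6      auto   276      282    North        21
7  personal   135      547    South        33
take first 2 rows:
    purpose  term  rate_bp   branch  payments
0  personal   258      883  Airport        65
1      auto    26      610     Main         2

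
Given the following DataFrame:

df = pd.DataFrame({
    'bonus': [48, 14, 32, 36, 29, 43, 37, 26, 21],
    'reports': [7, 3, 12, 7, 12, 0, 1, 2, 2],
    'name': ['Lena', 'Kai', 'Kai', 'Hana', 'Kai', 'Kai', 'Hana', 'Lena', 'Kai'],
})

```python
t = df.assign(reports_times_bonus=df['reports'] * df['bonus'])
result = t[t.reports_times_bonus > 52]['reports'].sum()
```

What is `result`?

add column reports_times_bonus = df['reports'] * df['bonus']:
   bonus  reports  name  reports_times_bonus
0     48        7  Lena                  336
1     14        3   Kai                   42
2     32       12   Kai                  384
3     36        7  Hana                  252
4     29       12   Kai                  348
5     43        0   Kai                    0
6     37        1  Hana                   37
7     26        2  Lena                   52
8     21        2   Kai                   42
filter rows where reports_times_bonus > 52:
   bonus  reports  name  reports_times_bonus
0     48        7  Lena                  336
2     32       12   Kai                  384
3     36        7  Hana                  252
4     29       12   Kai                  348

38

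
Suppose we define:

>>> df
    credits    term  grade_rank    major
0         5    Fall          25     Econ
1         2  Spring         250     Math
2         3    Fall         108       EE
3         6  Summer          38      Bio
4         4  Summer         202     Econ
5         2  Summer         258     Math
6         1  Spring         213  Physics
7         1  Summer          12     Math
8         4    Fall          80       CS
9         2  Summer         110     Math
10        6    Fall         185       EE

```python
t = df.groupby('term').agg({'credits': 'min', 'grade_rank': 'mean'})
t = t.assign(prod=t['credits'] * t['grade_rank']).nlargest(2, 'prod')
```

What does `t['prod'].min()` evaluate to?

231.5

group by term: min(credits), mean(grade_rank):
        credits  grade_rank
term                       
Fall          3        99.5
Spring        1       231.5
Summer        1       124.0
add column prod = t['credits'] * t['grade_rank']:
        credits  grade_rank   prod
term                              
Fall          3        99.5  298.5
Spring        1       231.5  231.5
Summer        1       124.0  124.0
take 2 rows with largest prod:
        credits  grade_rank   prod
term                              
Fall          3        99.5  298.5
Spring        1       231.5  231.5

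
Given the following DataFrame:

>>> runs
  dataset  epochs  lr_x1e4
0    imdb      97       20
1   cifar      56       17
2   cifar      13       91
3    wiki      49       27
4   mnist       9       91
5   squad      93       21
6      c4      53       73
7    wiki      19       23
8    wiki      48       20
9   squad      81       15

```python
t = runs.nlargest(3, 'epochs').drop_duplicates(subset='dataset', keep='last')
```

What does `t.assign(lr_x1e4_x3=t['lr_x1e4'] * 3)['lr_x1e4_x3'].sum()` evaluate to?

105

take 3 rows with largest epochs:
  dataset  epochs  lr_x1e4
0    imdb      97       20
5   squad      93       21
9   squad      81       15
drop duplicate dataset (keep=last):
  dataset  epochs  lr_x1e4
0    imdb      97       20
9   squad      81       15
add column lr_x1e4_x3 = t['lr_x1e4'] * 3:
  dataset  epochs  lr_x1e4  lr_x1e4_x3
0    imdb      97       20          60
9   squad      81       15          45
Reading off the sum of column 'lr_x1e4_x3', we get 105.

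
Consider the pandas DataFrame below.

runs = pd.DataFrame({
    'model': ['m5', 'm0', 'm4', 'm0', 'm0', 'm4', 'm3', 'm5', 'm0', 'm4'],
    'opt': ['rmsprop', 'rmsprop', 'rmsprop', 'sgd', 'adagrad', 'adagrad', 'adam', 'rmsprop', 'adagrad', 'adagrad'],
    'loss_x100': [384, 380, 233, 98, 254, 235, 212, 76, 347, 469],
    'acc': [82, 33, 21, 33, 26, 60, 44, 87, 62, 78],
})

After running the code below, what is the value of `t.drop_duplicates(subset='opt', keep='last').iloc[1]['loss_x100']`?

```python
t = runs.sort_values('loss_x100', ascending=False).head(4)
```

sort by loss_x100 descending:
  model      opt  loss_x100  acc
9    m4  adagrad        469   78
0    m5  rmsprop        384   82
1    m0  rmsprop        380   33
8    m0  adagrad        347   62
4    m0  adagrad        254   26
5    m4  adagrad        235   60
2    m4  rmsprop        233   21
6    m3     adam        212   44
3    m0      sgd         98   33
7    m5  rmsprop         76   87
take first 4 rows:
  model      opt  loss_x100  acc
9    m4  adagrad        469   78
0    m5  rmsprop        384   82
1    m0  rmsprop        380   33
8    m0  adagrad        347   62
drop duplicate opt (keep=last):
  model      opt  loss_x100  acc
1    m0  rmsprop        380   33
8    m0  adagrad        347   62

347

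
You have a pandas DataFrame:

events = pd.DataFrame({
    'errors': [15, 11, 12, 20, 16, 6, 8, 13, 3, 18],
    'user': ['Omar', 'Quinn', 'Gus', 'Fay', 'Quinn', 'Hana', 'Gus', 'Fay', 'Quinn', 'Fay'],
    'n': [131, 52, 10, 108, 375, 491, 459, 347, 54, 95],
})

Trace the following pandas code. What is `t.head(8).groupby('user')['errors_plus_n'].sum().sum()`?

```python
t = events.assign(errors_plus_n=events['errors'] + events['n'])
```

add column errors_plus_n = events['errors'] + events['n']:
   errors   user    n  errors_plus_n
0      15   Omar  131            146
1      11  Quinn   52             63
2      12    Gus   10             22
3      20    Fay  108            128
4      16  Quinn  375            391
5       6   Hana  491            497
6       8    Gus  459            467
7      13    Fay  347            360
8       3  Quinn   54             57
9      18    Fay   95            113
take first 8 rows:
   errors   user    n  errors_plus_n
0      15   Omar  131            146
1      11  Quinn   52             63
2      12    Gus   10             22
3      20    Fay  108            128
4      16  Quinn  375            391
5       6   Hana  491            497
6       8    Gus  459            467
7      13    Fay  347            360
group by user, sum of errors_plus_n:
user
Fay      488
Gus      489
Hana     497
Omar     146
Quinn    454
Name: errors_plus_n, dtype: int64

2074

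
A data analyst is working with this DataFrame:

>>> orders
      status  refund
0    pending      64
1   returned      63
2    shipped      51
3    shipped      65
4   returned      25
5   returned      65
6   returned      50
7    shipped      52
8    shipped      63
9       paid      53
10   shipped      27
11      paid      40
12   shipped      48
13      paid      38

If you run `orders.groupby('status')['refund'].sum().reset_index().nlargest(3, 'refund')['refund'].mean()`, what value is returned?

group by status, sum of refund:
status
paid        131
pending      64
returned    203
shipped     306
Name: refund, dtype: int64
reset_index():
     status  refund
0      paid     131
1   pending      64
2  returned     203
3   shipped     306
take 3 rows with largest refund:
     status  refund
3   shipped     306
2  returned     203
0      paid     131
Finally, mean of column 'refund' = 213.333333333.

213.333333333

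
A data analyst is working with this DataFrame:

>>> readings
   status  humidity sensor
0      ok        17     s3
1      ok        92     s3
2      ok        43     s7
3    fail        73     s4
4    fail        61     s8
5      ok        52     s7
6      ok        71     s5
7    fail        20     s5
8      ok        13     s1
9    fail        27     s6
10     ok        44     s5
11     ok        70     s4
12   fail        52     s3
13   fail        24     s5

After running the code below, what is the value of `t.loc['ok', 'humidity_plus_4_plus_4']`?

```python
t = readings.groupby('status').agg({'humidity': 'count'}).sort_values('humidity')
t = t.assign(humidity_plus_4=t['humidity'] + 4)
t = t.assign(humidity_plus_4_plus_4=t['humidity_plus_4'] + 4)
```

group by status, count of humidity:
        humidity
status          
fail           6
ok             8
sort by humidity:
        humidity
status          
fail           6
ok             8
add column humidity_plus_4 = t['humidity'] + 4:
        humidity  humidity_plus_4
status                           
fail           6               10
ok             8               12
add column humidity_plus_4_plus_4 = t['humidity_plus_4'] + 4:
        humidity  humidity_plus_4  humidity_plus_4_plus_4
status                                                   
fail           6               10                      14
ok             8               12                      16
Hence 16.

16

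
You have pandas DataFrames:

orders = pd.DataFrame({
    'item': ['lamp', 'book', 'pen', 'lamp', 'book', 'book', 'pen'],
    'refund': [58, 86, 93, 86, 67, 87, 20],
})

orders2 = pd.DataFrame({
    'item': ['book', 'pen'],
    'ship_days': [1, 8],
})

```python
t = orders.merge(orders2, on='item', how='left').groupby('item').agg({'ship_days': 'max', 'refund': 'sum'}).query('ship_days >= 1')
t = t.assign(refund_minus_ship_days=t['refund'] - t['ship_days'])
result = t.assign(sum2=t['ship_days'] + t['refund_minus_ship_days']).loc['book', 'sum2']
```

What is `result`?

240.0

merge on 'item' (how='left') → 7 rows:
   item  refund  ship_days
0  lamp      58        NaN
1  book      86        1.0
2   pen      93        8.0
3  lamp      86        NaN
4  book      67        1.0
5  book      87        1.0
6   pen      20        8.0
group by item: max(ship_days), sum(refund):
      ship_days  refund
item                   
book        1.0     240
lamp        NaN     144
pen         8.0     113
filter rows where ship_days >= 1:
      ship_days  refund
item                   
book        1.0     240
pen         8.0     113
add column refund_minus_ship_days = t['refund'] - t['ship_days']:
      ship_days  refund  refund_minus_ship_days
item                                           
book        1.0     240                   239.0
pen         8.0     113                   105.0
add column sum2 = t['ship_days'] + t['refund_minus_ship_days']:
      ship_days  refund  refund_minus_ship_days   sum2
item                                                  
book        1.0     240                   239.0  240.0
pen         8.0     113                   105.0  113.0
Then the value at row 'book', column 'sum2': 240.0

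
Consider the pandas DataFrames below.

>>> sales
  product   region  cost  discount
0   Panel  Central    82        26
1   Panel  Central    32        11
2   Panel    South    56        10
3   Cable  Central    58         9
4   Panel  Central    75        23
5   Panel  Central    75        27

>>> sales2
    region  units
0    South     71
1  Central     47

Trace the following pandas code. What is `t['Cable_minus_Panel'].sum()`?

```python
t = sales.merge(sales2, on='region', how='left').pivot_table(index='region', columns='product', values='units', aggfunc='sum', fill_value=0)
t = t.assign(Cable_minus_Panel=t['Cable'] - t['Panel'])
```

merge on 'region' (how='left') → 6 rows:
  product   region  cost  discount  units
0   Panel  Central    82        26     47
1   Panel  Central    32        11     47
2   Panel    South    56        10     71
3   Cable  Central    58         9     47
4   Panel  Central    75        23     47
5   Panel  Central    75        27     47
pivot: rows=region, cols=product, sum(units):
product  Cable  Panel
region               
Central     47    188
South        0     71
add column Cable_minus_Panel = t['Cable'] - t['Panel']:
product  Cable  Panel  Cable_minus_Panel
region                                  
Central     47    188               -141
South        0     71                -71
Taking the sum of column 'Cable_minus_Panel' gives -212.

-212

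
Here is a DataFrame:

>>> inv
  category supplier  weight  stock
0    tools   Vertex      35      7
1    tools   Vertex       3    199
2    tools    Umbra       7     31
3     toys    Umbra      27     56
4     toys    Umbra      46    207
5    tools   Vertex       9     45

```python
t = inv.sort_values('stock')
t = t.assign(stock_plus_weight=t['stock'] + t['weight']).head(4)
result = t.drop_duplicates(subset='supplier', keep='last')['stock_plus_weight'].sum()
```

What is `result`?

sort by stock:
  category supplier  weight  stock
0    tools   Vertex      35      7
2    tools    Umbra       7     31
5    tools   Vertex       9     45
3     toys    Umbra      27     56
1    tools   Vertex       3    199
4     toys    Umbra      46    207
add column stock_plus_weight = t['stock'] + t['weight']:
  category supplier  weight  stock  stock_plus_weight
0    tools   Vertex      35      7                 42
2    tools    Umbra       7     31                 38
5    tools   Vertex       9     45                 54
3     toys    Umbra      27     56                 83
1    tools   Vertex       3    199                202
4     toys    Umbra      46    207                253
take first 4 rows:
  category supplier  weight  stock  stock_plus_weight
0    tools   Vertex      35      7                 42
2    tools    Umbra       7     31                 38
5    tools   Vertex       9     45                 54
3     toys    Umbra      27     56                 83
drop duplicate supplier (keep=last):
  category supplier  weight  stock  stock_plus_weight
5    tools   Vertex       9     45                 54
3     toys    Umbra      27     56                 83

137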